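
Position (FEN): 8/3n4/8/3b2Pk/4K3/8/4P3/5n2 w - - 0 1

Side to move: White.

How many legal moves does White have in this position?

5

White to move; king on e4.
In check: yes, from the black bishop on d5.
Legal moves: Kf5, Kxd5, Kf4, Kd4, Kd3.
Count: 5.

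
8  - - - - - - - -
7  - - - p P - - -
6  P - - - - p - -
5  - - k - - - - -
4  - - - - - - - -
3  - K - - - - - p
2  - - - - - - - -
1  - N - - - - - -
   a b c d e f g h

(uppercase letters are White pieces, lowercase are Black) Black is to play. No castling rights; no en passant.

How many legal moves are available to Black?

Black to move; king on c5.
In check: no.
Legal moves: Kd6, Kc6, Kb6, Kd5, Kb5, Kd4, d6, f5, h2, d5.
Count: 10.

10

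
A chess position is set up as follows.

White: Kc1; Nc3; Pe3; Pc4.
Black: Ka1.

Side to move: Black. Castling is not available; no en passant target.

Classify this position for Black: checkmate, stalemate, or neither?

stalemate

Black to move; black king on a1.
In check: no.
King squares — b1: attacked by Kc1; a2: attacked by Nc3; b2: attacked by Kc1.
Legal moves for Black: none.
Not in check and no legal moves → stalemate.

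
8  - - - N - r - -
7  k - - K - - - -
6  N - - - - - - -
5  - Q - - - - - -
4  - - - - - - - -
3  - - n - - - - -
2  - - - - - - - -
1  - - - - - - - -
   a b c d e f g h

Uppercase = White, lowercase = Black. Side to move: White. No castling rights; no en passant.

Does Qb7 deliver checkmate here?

yes

After Qb7: black king on a7; in check: yes, from the white queen on b7.
King squares — a6: attacked by Qb7; b6: attacked by Qb7; b7: attacked by Nd8; a8: attacked by Qb7; b8: attacked by Na6.
Black has no legal moves → checkmate.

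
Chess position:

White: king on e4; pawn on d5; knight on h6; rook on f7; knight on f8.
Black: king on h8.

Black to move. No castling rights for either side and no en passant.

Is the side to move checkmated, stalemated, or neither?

Black to move; black king on h8.
In check: no.
King squares — g7: attacked by Rf7; h7: attacked by Rf7; g8: attacked by Nh6.
Legal moves for Black: none.
Not in check and no legal moves → stalemate.

stalemate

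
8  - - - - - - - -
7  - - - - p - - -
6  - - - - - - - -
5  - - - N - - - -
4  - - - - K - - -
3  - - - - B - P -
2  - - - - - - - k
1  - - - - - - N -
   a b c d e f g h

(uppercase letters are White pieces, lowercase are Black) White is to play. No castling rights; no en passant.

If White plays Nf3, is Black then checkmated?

After Nf3: black king on h2; in check: yes, from the white knight on f3.
Black has 4 legal replies: Kh3, Kxg3, Kg2, Kh1.
In check but a legal move exists → not checkmate.

no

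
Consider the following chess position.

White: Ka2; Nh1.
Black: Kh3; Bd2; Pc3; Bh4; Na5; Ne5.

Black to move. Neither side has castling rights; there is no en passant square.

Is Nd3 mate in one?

no

After Nd3: white king on a2; in check: no.
White is not in check, so this cannot be checkmate.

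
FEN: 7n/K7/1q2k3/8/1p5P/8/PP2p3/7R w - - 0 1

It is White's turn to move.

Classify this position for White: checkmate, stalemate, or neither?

White to move; white king on a7.
In check: yes, from the black queen on b6.
King squares — a6: attacked by Qb6; b6: available; b7: attacked by Qb6; a8: available; b8: attacked by Qb6.
Legal moves for White: Ka8, Kxb6.
White is in check but has 2 legal moves → neither.

neither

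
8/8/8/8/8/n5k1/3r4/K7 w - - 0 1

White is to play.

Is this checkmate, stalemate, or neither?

White to move; white king on a1.
In check: no.
King squares — b1: attacked by Na3; a2: attacked by Rd2; b2: attacked by Rd2.
Legal moves for White: none.
Not in check and no legal moves → stalemate.

stalemate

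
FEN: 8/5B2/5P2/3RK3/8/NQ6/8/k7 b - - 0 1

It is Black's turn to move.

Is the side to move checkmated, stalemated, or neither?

Black to move; black king on a1.
In check: no.
King squares — b1: attacked by Na3; a2: attacked by Qb3; b2: attacked by Qb3.
Legal moves for Black: none.
Not in check and no legal moves → stalemate.

stalemate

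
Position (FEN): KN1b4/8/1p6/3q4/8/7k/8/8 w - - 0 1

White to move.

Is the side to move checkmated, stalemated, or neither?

White to move; white king on a8.
In check: yes, from the black queen on d5.
King squares — a7: available; b7: attacked by Qd5; b8: own knight.
Legal moves for White: Ka7, Nc6.
White is in check but has 2 legal moves → neither.

neither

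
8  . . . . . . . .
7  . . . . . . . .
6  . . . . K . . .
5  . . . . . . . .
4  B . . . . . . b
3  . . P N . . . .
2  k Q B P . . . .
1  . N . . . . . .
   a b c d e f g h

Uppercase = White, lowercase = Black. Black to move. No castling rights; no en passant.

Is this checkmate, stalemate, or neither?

Black to move; black king on a2.
In check: yes, from the white queen on b2.
King squares — a1: attacked by Qb2; b1: attacked by Qb2; b2: attacked by Nd3; a3: attacked by Nb1; b3: attacked by Qb2.
Legal moves for Black: none.
In check with no legal moves → checkmate.

checkmate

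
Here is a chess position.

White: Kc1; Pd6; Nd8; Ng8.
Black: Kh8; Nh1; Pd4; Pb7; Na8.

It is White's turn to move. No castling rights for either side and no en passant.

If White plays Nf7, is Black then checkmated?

no

After Nf7: black king on h8; in check: yes, from the white knight on f7.
Black has 3 legal replies: Kxg8, Kh7, Kg7.
In check but a legal move exists → not checkmate.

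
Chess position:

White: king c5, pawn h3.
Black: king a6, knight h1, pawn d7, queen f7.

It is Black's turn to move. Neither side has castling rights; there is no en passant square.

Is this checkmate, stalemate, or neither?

neither

Black to move; black king on a6.
In check: no.
Legal moves for Black include: Qg8, Qf8+, Qe8, Qh7, Qg7, Qe7+, Qg6, Qf6, Qe6, Qh5+, Qf5+, Qd5+, Qf4, Qc4+, Qf3, Qb3, Qf2+, Qa2, ... (list truncated; more exist).
Black has legal moves and is not in check → neither.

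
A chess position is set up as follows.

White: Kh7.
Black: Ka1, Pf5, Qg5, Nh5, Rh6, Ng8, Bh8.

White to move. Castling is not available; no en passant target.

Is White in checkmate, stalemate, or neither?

White to move; white king on h7.
In check: yes, from the black rook on h6.
King squares — g6: attacked by Qg5; h6: attacked by Qg5; g7: attacked by Qg5; g8: attacked by Qg5; h8: attacked by Rh6.
Legal moves for White: none.
In check with no legal moves → checkmate.

checkmate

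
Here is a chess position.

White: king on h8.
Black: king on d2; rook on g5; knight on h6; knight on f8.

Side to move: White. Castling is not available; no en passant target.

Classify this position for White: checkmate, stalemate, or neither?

stalemate

White to move; white king on h8.
In check: no.
King squares — g7: attacked by Rg5; h7: attacked by Nf8; g8: attacked by Rg5.
Legal moves for White: none.
Not in check and no legal moves → stalemate.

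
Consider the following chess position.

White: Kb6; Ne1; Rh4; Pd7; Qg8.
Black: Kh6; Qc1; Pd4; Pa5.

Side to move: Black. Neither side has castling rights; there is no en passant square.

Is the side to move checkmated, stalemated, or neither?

Black to move; black king on h6.
In check: yes, from the white rook on h4.
King squares — g5: attacked by Qg8; h5: attacked by Rh4; g6: attacked by Qg8; g7: attacked by Qg8; h7: attacked by Rh4.
Legal moves for Black: none.
In check with no legal moves → checkmate.

checkmate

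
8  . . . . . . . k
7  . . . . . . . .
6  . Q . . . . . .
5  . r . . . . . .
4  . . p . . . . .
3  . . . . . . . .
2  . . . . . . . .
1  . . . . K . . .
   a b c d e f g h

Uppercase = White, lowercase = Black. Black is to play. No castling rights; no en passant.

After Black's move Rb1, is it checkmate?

After Rb1: white king on e1; in check: yes, from the black rook on b1.
White has 4 legal replies: Kf2, Ke2, Kd2, Qxb1.
In check but a legal move exists → not checkmate.

no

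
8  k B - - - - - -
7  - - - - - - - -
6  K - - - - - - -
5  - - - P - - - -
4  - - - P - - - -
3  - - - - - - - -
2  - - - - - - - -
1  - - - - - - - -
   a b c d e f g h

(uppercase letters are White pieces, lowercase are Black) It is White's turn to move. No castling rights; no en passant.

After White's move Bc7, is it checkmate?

After Bc7: black king on a8; in check: no.
Black is not in check, so this cannot be checkmate.

no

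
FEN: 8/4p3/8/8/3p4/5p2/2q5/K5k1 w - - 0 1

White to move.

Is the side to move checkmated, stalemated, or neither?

White to move; white king on a1.
In check: no.
King squares — b1: attacked by Qc2; a2: attacked by Qc2; b2: attacked by Qc2.
Legal moves for White: none.
Not in check and no legal moves → stalemate.

stalemate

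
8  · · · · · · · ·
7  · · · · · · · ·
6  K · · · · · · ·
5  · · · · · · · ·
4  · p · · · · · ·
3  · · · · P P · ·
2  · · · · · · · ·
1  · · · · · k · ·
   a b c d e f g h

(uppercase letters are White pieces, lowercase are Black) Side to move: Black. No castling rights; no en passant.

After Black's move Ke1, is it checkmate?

After Ke1: white king on a6; in check: no.
White is not in check, so this cannot be checkmate.

no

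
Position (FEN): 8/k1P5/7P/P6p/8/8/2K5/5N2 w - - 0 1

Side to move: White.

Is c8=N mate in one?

no

After c8=N: black king on a7; in check: yes, from the white knight on c8.
Black has 4 legal replies: Kb8, Ka8, Kb7, Ka6.
In check but a legal move exists → not checkmate.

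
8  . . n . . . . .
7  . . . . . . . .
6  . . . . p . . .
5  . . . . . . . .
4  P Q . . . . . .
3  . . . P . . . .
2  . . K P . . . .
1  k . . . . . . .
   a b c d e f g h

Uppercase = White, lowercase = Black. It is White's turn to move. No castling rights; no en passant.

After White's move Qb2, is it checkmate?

yes

After Qb2: black king on a1; in check: yes, from the white queen on b2.
King squares — b1: attacked by Qb2; a2: attacked by Qb2; b2: attacked by Kc2.
Black has no legal moves → checkmate.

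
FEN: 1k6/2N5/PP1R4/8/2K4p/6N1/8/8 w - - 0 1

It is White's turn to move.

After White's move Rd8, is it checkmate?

yes

After Rd8: black king on b8; in check: yes, from the white rook on d8.
King squares — a7: attacked by Pb6; b7: attacked by Pa6; c7: attacked by Pb6; a8: attacked by Nc7; c8: attacked by Rd8.
Black has no legal moves → checkmate.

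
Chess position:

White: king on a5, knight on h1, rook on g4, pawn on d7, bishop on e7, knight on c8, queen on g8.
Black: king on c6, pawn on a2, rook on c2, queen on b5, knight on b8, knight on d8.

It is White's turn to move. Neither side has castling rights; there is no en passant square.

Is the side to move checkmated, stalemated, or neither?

White to move; white king on a5.
In check: yes, from the black queen on b5.
King squares — a4: attacked by Qb5; b4: attacked by Qb5; b5: attacked by Kc6; a6: attacked by Qb5; b6: attacked by Qb5.
Legal moves for White: none.
In check with no legal moves → checkmate.

checkmate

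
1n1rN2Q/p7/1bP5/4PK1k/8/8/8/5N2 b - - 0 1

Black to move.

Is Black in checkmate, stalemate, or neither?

Black to move; black king on h5.
In check: yes, from the white queen on h8.
King squares — g4: attacked by Kf5; h4: attacked by Qh8; g5: attacked by Kf5; g6: attacked by Kf5; h6: attacked by Qh8.
Legal moves for Black: none.
In check with no legal moves → checkmate.

checkmate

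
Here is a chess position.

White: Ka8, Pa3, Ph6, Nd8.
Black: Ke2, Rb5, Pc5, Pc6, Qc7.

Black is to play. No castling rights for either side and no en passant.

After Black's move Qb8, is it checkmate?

After Qb8: white king on a8; in check: yes, from the black queen on b8.
King squares — a7: attacked by Qb8; b7: attacked by Rb5; b8: attacked by Rb5.
White has no legal moves → checkmate.

yes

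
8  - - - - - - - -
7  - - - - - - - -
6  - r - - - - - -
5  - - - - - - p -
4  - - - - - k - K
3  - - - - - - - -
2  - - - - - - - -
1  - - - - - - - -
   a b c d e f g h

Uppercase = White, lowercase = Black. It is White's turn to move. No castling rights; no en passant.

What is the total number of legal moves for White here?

2

White to move; king on h4.
In check: yes, from the black pawn on g5.
Legal moves: Kh5, Kh3.
Count: 2.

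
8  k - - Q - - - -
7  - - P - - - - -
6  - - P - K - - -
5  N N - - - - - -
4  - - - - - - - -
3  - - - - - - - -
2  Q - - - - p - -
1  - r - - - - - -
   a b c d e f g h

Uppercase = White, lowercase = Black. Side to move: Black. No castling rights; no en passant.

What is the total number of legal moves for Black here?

0

Black to move; king on a8.
In check: yes, from the white queen on d8.
Legal moves: none.
Count: 0.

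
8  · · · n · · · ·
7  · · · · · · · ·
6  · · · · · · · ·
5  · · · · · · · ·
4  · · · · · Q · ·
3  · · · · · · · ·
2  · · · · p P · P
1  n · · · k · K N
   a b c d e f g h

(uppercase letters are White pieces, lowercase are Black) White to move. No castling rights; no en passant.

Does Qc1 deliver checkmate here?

After Qc1: black king on e1; in check: yes, from the white queen on c1.
King squares — d1: attacked by Qc1; f1: attacked by Qc1; d2: attacked by Qc1; e2: own pawn; f2: attacked by Kg1.
Black has no legal moves → checkmate.

yes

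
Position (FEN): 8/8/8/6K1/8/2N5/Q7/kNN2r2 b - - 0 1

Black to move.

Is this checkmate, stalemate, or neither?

Black to move; black king on a1.
In check: yes, from the white queen on a2.
King squares — b1: attacked by Qa2; a2: attacked by Nc1; b2: attacked by Qa2.
Legal moves for Black: none.
In check with no legal moves → checkmate.

checkmate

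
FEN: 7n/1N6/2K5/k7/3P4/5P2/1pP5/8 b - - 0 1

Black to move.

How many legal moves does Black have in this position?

Black to move; king on a5.
In check: yes, from the white knight on b7.
Legal moves: Ka6, Kb4, Ka4.
Count: 3.

3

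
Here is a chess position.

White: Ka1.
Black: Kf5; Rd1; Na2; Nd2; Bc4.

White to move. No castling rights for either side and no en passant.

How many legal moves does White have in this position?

White to move; king on a1.
In check: yes, from the black rook on d1.
Legal moves: Kb2.
Count: 1.

1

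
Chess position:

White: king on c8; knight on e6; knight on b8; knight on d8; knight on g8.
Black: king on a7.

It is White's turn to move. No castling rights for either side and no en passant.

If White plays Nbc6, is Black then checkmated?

After Nbc6: black king on a7; in check: yes, from the white knight on c6.
Black has 3 legal replies: Ka8, Kb6, Ka6.
In check but a legal move exists → not checkmate.

no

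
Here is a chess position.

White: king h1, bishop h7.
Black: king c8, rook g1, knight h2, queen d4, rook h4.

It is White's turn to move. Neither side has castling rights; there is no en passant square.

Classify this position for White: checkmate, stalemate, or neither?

checkmate

White to move; white king on h1.
In check: yes, from the black rook on g1.
King squares — g1: attacked by Qd4; g2: attacked by Rg1; h2: attacked by Rh4.
Legal moves for White: none.
In check with no legal moves → checkmate.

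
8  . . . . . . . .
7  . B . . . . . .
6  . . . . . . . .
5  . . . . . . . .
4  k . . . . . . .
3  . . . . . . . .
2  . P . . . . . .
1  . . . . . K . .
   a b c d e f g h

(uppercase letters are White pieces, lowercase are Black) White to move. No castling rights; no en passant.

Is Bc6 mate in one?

no

After Bc6: black king on a4; in check: yes, from the white bishop on c6.
Black has 3 legal replies: Ka5, Kb4, Kb3.
In check but a legal move exists → not checkmate.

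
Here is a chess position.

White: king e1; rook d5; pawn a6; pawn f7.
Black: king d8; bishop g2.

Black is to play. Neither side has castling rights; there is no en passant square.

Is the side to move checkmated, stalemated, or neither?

Black to move; black king on d8.
In check: yes, from the white rook on d5.
King squares — c7: available; d7: attacked by Rd5; e7: available; c8: available; e8: attacked by Pf7.
Legal moves for Black: Kc8, Ke7, Kc7, Bxd5.
Black is in check but has 4 legal moves → neither.

neither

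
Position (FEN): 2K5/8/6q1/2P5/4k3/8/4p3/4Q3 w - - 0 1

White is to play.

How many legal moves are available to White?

White to move; king on c8.
In check: no.
Legal moves: Kd8, Kb8, Kd7, Kc7, Kb7, Qa5, Qh4+, Qb4+, Qg3, Qc3, Qf2, Qxe2+, Qd2, Qh1+, Qg1, Qf1, Qd1, Qc1, Qb1+, Qa1, c6.
Count: 21.

21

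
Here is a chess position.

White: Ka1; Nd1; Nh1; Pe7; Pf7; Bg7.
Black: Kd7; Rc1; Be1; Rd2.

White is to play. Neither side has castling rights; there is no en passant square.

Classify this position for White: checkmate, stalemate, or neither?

checkmate

White to move; white king on a1.
In check: yes, from the black rook on c1.
King squares — b1: attacked by Rc1; a2: attacked by Rd2; b2: attacked by Rd2.
Legal moves for White: none.
In check with no legal moves → checkmate.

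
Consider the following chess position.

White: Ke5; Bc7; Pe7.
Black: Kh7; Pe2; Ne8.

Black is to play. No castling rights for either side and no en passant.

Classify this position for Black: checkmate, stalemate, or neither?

neither

Black to move; black king on h7.
In check: no.
Legal moves for Black: Ng7, Nxc7, Nf6, Nd6, Kh8, Kg8, Kg7, Kh6, Kg6, e1=Q+, e1=R+, e1=B, e1=N.
Black has 13 legal moves and is not in check → neither.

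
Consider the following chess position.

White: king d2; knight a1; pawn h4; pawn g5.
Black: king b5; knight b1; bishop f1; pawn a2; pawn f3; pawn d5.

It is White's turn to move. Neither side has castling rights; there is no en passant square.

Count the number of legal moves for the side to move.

5

White to move; king on d2.
In check: yes, from the black knight on b1.
Legal moves: Ke3, Kc2, Ke1, Kd1, Kc1.
Count: 5.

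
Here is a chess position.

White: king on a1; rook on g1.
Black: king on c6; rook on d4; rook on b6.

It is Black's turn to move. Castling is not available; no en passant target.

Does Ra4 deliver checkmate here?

After Ra4: white king on a1; in check: yes, from the black rook on a4.
King squares — b1: attacked by Rb6; a2: attacked by Ra4; b2: attacked by Rb6.
White has no legal moves → checkmate.

yes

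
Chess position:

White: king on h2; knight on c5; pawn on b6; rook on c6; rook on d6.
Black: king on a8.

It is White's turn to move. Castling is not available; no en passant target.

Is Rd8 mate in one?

yes

After Rd8: black king on a8; in check: yes, from the white rook on d8.
King squares — a7: attacked by Pb6; b7: attacked by Nc5; b8: attacked by Rd8.
Black has no legal moves → checkmate.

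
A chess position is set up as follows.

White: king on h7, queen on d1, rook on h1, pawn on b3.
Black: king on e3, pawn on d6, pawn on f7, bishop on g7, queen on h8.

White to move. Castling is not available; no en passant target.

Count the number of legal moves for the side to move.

White to move; king on h7.
In check: yes, from the black queen on h8.
Legal moves: none.
Count: 0.

0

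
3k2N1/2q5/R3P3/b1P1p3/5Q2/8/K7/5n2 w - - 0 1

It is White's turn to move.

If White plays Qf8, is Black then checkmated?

yes

After Qf8: black king on d8; in check: yes, from the white queen on f8.
King squares — c7: own queen; d7: attacked by Pe6; e7: attacked by Qf8; c8: attacked by Qf8; e8: attacked by Qf8.
Black has no legal moves → checkmate.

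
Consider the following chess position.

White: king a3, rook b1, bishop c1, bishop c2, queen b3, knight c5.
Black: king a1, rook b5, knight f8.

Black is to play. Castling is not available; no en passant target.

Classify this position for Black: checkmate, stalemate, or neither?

Black to move; black king on a1.
In check: yes, from the white rook on b1.
King squares — b1: attacked by Bc2; a2: attacked by Ka3; b2: attacked by Rb1.
Legal moves for Black: none.
In check with no legal moves → checkmate.

checkmate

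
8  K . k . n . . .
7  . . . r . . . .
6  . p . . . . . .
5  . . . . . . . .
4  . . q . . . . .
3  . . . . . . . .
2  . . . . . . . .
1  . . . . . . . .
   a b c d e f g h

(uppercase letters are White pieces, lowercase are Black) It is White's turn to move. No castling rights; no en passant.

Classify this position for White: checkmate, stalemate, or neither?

White to move; white king on a8.
In check: no.
King squares — a7: attacked by Rd7; b7: attacked by Rd7; b8: attacked by Kc8.
Legal moves for White: none.
Not in check and no legal moves → stalemate.

stalemate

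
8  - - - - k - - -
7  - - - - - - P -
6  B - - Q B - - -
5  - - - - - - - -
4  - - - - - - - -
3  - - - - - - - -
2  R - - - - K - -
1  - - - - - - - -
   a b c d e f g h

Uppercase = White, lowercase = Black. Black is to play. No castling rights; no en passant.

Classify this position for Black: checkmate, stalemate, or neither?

Black to move; black king on e8.
In check: no.
King squares — d7: attacked by Qd6; e7: attacked by Qd6; f7: attacked by Be6; d8: attacked by Qd6; f8: attacked by Qd6.
Legal moves for Black: none.
Not in check and no legal moves → stalemate.

stalemate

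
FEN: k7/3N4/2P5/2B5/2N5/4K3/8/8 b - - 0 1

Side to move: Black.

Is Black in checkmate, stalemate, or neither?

Black to move; black king on a8.
In check: no.
King squares — a7: attacked by Bc5; b7: attacked by Pc6; b8: attacked by Nd7.
Legal moves for Black: none.
Not in check and no legal moves → stalemate.

stalemate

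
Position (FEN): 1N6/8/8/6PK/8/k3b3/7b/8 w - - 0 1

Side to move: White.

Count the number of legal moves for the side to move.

8

White to move; king on h5.
In check: no.
Legal moves: Nd7, Nc6, Na6, Kh6, Kg6, Kh4, Kg4, g6.
Count: 8.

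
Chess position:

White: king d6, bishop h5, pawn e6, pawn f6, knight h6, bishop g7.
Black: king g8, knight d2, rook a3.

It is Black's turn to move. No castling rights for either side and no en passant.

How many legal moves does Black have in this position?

Black to move; king on g8.
In check: yes, from the white knight on h6.
Legal moves: Kh7.
Count: 1.

1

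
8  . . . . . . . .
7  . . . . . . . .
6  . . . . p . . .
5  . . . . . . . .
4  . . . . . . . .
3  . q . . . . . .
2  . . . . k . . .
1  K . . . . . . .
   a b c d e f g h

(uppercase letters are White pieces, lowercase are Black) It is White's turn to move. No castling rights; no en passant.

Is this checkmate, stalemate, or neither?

stalemate

White to move; white king on a1.
In check: no.
King squares — b1: attacked by Qb3; a2: attacked by Qb3; b2: attacked by Qb3.
Legal moves for White: none.
Not in check and no legal moves → stalemate.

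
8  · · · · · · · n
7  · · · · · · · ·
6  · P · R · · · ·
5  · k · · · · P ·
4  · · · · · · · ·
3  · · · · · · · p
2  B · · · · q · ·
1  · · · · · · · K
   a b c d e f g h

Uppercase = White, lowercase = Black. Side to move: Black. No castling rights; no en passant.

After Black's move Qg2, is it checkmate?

yes

After Qg2: white king on h1; in check: yes, from the black queen on g2.
King squares — g1: attacked by Qg2; g2: attacked by Ph3; h2: attacked by Qg2.
White has no legal moves → checkmate.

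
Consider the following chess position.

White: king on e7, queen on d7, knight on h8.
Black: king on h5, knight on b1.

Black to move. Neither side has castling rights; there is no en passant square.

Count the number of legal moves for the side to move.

Black to move; king on h5.
In check: no.
Legal moves: Kh6, Kg5, Kh4, Nc3, Na3, Nd2.
Count: 6.

6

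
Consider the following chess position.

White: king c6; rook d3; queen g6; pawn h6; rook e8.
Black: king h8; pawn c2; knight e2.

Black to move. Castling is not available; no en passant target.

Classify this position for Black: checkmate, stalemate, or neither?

checkmate

Black to move; black king on h8.
In check: yes, from the white rook on e8.
King squares — g7: attacked by Qg6; h7: attacked by Qg6; g8: attacked by Qg6.
Legal moves for Black: none.
In check with no legal moves → checkmate.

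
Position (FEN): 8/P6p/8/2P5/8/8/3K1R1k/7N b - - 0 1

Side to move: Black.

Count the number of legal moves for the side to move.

3

Black to move; king on h2.
In check: yes, from the white rook on f2.
Legal moves: Kh3, Kxh1, Kg1.
Count: 3.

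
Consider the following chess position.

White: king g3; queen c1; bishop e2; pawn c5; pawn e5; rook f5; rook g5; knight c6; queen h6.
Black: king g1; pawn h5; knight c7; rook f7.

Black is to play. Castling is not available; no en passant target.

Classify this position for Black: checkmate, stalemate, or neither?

checkmate

Black to move; black king on g1.
In check: yes, from the white queen on c1.
King squares — f1: attacked by Qc1; h1: attacked by Qc1; f2: attacked by Kg3; g2: attacked by Kg3; h2: attacked by Kg3.
Legal moves for Black: none.
In check with no legal moves → checkmate.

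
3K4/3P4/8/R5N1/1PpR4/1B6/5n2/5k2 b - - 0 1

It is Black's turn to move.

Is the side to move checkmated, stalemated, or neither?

neither

Black to move; black king on f1.
In check: no.
Legal moves for Black: Ng4, Ne4, Nh3, Nd3, Nh1, Nd1, Kg2, Ke2, Kg1, Ke1, cxb3, c3.
Black has 12 legal moves and is not in check → neither.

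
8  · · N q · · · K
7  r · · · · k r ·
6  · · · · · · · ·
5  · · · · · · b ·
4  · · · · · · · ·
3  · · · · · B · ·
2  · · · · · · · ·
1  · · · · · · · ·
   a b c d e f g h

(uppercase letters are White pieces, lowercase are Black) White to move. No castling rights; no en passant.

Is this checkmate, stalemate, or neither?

White to move; white king on h8.
In check: yes, from the black queen on d8.
King squares — g7: attacked by Kf7; h7: attacked by Rg7; g8: attacked by Kf7.
Legal moves for White: none.
In check with no legal moves → checkmate.

checkmate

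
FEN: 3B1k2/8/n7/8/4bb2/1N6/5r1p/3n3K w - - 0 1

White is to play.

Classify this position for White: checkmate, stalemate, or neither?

White to move; white king on h1.
In check: yes, from the black bishop on e4.
King squares — g1: attacked by Ph2; g2: attacked by Rf2; h2: attacked by Rf2.
Legal moves for White: none.
In check with no legal moves → checkmate.

checkmate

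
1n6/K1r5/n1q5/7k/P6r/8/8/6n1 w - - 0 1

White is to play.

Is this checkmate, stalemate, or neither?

White to move; white king on a7.
In check: yes, from the black rook on c7.
King squares — a6: attacked by Qc6; b6: attacked by Qc6; b7: attacked by Qc6; a8: attacked by Qc6; b8: attacked by Na6.
Legal moves for White: none.
In check with no legal moves → checkmate.

checkmate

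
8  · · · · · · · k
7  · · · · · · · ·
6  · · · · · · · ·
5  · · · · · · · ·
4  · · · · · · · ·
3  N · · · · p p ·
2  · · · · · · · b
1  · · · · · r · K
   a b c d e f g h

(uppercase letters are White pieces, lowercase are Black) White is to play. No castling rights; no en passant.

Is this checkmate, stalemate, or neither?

checkmate

White to move; white king on h1.
In check: yes, from the black rook on f1.
King squares — g1: attacked by Rf1; g2: attacked by Pf3; h2: attacked by Pg3.
Legal moves for White: none.
In check with no legal moves → checkmate.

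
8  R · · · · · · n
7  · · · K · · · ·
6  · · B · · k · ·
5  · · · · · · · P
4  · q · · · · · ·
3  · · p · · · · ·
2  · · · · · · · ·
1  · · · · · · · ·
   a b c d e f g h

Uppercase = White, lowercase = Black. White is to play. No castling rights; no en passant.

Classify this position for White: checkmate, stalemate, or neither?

neither

White to move; white king on d7.
In check: no.
Legal moves for White include: Rxh8, Rg8, Rf8+, Re8, Rd8, Rc8, Rb8, Ra7, Ra6, Ra5, Ra4, Ra3, Ra2, Ra1, Ke8, Kd8, Kc8, Kc7, ... (list truncated; more exist).
White has legal moves and is not in check → neither.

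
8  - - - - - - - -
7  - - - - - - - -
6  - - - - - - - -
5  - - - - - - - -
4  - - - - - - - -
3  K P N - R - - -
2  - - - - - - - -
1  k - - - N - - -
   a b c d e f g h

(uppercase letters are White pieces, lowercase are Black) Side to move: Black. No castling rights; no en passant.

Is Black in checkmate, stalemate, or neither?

Black to move; black king on a1.
In check: no.
King squares — b1: attacked by Nc3; a2: attacked by Ka3; b2: attacked by Ka3.
Legal moves for Black: none.
Not in check and no legal moves → stalemate.

stalemate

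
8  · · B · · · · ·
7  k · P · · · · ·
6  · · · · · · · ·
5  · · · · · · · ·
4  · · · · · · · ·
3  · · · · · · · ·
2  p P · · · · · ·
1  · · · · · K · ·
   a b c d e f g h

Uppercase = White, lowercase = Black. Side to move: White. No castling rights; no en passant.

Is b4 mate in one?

no

After b4: black king on a7; in check: no.
Black is not in check, so this cannot be checkmate.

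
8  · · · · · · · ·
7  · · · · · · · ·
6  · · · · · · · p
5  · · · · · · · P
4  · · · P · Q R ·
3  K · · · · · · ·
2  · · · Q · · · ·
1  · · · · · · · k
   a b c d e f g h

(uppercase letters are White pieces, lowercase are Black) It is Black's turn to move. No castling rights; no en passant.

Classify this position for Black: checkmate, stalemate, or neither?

Black to move; black king on h1.
In check: no.
King squares — g1: attacked by Rg4; g2: attacked by Qd2; h2: attacked by Qd2.
Legal moves for Black: none.
Not in check and no legal moves → stalemate.

stalemate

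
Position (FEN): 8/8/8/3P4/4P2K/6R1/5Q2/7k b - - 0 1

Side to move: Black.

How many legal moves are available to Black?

0

Black to move; king on h1.
In check: no.
Legal moves: none.
Count: 0.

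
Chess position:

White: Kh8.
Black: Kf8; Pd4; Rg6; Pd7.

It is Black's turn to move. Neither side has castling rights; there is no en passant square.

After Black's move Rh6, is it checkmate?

yes

After Rh6: white king on h8; in check: yes, from the black rook on h6.
King squares — g7: attacked by Kf8; h7: attacked by Rh6; g8: attacked by Kf8.
White has no legal moves → checkmate.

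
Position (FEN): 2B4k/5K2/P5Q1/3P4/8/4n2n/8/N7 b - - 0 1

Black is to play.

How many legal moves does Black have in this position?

12

Black to move; king on h8.
In check: no.
Legal moves: Ng5+, Nf4, Nf2, Ng1, Nf5, Nxd5, Ng4, Nc4, Ng2, Nc2, Nf1, Nd1.
Count: 12.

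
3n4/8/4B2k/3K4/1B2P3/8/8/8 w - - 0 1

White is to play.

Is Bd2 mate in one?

no

After Bd2: black king on h6; in check: yes, from the white bishop on d2.
Black has 4 legal replies: Kh7, Kg7, Kg6, Kh5.
In check but a legal move exists → not checkmate.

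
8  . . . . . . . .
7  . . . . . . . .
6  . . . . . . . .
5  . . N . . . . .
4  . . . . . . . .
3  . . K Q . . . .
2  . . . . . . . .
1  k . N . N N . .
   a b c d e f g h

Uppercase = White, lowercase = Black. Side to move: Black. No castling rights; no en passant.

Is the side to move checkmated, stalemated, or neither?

Black to move; black king on a1.
In check: no.
King squares — b1: attacked by Qd3; a2: attacked by Nc1; b2: attacked by Kc3.
Legal moves for Black: none.
Not in check and no legal moves → stalemate.

stalemate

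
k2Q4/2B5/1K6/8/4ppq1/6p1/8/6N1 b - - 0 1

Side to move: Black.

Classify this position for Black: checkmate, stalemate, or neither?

neither

Black to move; black king on a8.
In check: yes, from the white queen on d8.
Legal moves for Black: Qc8.
Black is in check but has 1 legal move → neither.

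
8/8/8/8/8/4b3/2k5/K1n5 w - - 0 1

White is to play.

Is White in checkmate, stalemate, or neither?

stalemate

White to move; white king on a1.
In check: no.
King squares — b1: attacked by Kc2; a2: attacked by Nc1; b2: attacked by Kc2.
Legal moves for White: none.
Not in check and no legal moves → stalemate.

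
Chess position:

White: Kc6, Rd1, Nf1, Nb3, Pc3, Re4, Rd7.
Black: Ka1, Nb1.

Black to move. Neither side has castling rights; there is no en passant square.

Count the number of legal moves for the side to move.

2

Black to move; king on a1.
In check: yes, from the white knight on b3.
Legal moves: Kb2, Ka2.
Count: 2.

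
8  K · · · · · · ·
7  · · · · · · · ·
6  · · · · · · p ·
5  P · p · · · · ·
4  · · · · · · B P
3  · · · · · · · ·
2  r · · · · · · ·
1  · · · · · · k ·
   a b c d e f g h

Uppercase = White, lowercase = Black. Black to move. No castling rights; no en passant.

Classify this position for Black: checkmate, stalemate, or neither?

neither

Black to move; black king on g1.
In check: no.
Legal moves for Black: Rxa5+, Ra4, Ra3, Rh2, Rg2, Rf2, Re2, Rd2, Rc2, Rb2, Ra1, Kh2, Kg2, Kf2, Kh1, Kf1, g5, c4.
Black has 18 legal moves and is not in check → neither.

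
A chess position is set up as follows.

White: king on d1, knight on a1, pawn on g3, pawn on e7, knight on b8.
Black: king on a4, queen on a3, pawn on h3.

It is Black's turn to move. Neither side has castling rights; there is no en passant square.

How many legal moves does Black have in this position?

18

Black to move; king on a4.
In check: no.
Legal moves: Kb5, Ka5, Kb4, Qxe7, Qd6+, Qc5, Qb4, Qxg3, Qf3+, Qe3, Qd3+, Qc3, Qb3+, Qb2, Qa2, Qc1+, Qxa1+, h2.
Count: 18.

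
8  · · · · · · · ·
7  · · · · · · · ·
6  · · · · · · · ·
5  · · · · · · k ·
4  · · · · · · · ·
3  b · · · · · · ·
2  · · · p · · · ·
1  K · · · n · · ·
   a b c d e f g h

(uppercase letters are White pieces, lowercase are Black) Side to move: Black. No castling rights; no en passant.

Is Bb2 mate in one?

After Bb2: white king on a1; in check: yes, from the black bishop on b2.
White has 3 legal replies: Kxb2, Ka2, Kb1.
In check but a legal move exists → not checkmate.

no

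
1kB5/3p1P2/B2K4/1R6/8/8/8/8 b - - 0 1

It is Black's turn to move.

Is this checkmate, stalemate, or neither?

Black to move; black king on b8.
In check: yes, from the white rook on b5.
Legal moves for Black: Ka8, Ka7.
Black is in check but has 2 legal moves → neither.

neither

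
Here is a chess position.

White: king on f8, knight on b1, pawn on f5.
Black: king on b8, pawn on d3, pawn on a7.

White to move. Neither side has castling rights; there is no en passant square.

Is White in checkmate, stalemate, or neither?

neither

White to move; white king on f8.
In check: no.
Legal moves for White: Kg8, Ke8, Kg7, Kf7, Ke7, Nc3, Na3, Nd2, f6.
White has 9 legal moves and is not in check → neither.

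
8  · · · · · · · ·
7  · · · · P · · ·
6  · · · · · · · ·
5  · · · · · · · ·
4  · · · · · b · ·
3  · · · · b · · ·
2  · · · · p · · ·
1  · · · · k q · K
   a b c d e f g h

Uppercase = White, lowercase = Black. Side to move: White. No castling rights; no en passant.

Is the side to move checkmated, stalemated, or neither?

checkmate

White to move; white king on h1.
In check: yes, from the black queen on f1.
King squares — g1: attacked by Qf1; g2: attacked by Qf1; h2: attacked by Bf4.
Legal moves for White: none.
In check with no legal moves → checkmate.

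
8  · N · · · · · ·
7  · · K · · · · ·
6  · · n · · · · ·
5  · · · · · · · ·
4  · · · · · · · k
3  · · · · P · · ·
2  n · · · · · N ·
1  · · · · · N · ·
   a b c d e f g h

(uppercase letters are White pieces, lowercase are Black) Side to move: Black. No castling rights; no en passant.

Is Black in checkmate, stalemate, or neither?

Black to move; black king on h4.
In check: yes, from the white knight on g2.
King squares — g3: attacked by Nf1; h3: available; g4: available; g5: available; h5: available.
Legal moves for Black: Kh5, Kg5, Kg4, Kh3.
Black is in check but has 4 legal moves → neither.

neither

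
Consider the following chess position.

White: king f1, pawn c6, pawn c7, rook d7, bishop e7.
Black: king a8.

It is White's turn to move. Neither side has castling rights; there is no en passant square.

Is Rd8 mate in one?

no

After Rd8: black king on a8; in check: yes, from the white rook on d8.
Black has 1 legal reply: Ka7.
In check but a legal move exists → not checkmate.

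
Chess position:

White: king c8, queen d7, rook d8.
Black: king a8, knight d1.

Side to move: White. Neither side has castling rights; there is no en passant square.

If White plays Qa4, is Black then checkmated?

yes

After Qa4: black king on a8; in check: yes, from the white queen on a4.
King squares — a7: attacked by Qa4; b7: attacked by Kc8; b8: attacked by Kc8.
Black has no legal moves → checkmate.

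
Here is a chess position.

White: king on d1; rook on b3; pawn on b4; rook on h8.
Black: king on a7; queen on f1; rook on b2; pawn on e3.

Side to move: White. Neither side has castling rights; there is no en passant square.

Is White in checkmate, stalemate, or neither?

checkmate

White to move; white king on d1.
In check: yes, from the black queen on f1.
King squares — c1: attacked by Qf1; e1: attacked by Qf1; c2: attacked by Rb2; d2: attacked by Rb2; e2: attacked by Qf1.
Legal moves for White: none.
In check with no legal moves → checkmate.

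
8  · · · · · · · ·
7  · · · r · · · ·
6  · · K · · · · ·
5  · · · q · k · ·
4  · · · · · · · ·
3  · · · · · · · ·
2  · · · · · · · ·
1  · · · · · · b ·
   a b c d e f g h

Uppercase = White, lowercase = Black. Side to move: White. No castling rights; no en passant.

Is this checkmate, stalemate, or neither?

White to move; white king on c6.
In check: yes, from the black queen on d5.
King squares — b5: attacked by Qd5; c5: attacked by Bg1; d5: attacked by Rd7; b6: attacked by Bg1; d6: attacked by Qd5; b7: attacked by Qd5; c7: attacked by Rd7; d7: attacked by Qd5.
Legal moves for White: none.
In check with no legal moves → checkmate.

checkmate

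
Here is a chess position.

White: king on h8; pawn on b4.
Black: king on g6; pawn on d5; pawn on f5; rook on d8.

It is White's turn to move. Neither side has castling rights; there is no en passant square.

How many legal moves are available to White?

0

White to move; king on h8.
In check: yes, from the black rook on d8.
Legal moves: none.
Count: 0.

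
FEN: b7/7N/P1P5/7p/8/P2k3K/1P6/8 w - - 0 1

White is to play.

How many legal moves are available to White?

12

White to move; king on h3.
In check: no.
Legal moves: Nf8, Nf6, Ng5, Kh4, Kg3, Kh2, Kg2, c7, a7, a4, b3, b4.
Count: 12.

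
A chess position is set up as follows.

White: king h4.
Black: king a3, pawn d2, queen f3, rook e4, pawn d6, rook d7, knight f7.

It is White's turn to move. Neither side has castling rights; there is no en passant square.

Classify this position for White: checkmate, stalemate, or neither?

White to move; white king on h4.
In check: yes, from the black rook on e4.
King squares — g3: attacked by Qf3; h3: attacked by Qf3; g4: attacked by Qf3; g5: attacked by Nf7; h5: attacked by Qf3.
Legal moves for White: none.
In check with no legal moves → checkmate.

checkmate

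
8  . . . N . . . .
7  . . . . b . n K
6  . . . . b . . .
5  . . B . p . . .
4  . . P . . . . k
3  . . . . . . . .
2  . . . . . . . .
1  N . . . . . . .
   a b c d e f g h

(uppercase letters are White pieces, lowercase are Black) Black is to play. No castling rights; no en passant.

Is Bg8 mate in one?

After Bg8: white king on h7; in check: yes, from the black bishop on g8.
White has 5 legal replies: Kh8, Kxg8, Kxg7, Kh6, Kg6.
In check but a legal move exists → not checkmate.

no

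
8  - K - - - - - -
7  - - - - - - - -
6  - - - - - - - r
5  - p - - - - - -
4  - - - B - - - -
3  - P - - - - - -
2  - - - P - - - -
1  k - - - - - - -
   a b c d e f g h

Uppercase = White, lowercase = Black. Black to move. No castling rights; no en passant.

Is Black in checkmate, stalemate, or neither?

Black to move; black king on a1.
In check: yes, from the white bishop on d4.
King squares — b1: available; a2: available; b2: attacked by Bd4.
Legal moves for Black: Ka2, Kb1.
Black is in check but has 2 legal moves → neither.

neither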